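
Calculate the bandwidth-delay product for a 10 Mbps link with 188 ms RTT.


BDP = bandwidth * RTT
= 10 Mbps * 188 ms
= 10 * 1e6 * 188 / 1000 bits
= 1880000 bits
= 235000 bytes
= 229.4922 KB
BDP = 1880000 bits (235000 bytes)


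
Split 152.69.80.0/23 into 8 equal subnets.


New prefix = 23 + 3 = 26
Each subnet has 64 addresses
  152.69.80.0/26
  152.69.80.64/26
  152.69.80.128/26
  152.69.80.192/26
  152.69.81.0/26
  152.69.81.64/26
  152.69.81.128/26
  152.69.81.192/26
Subnets: 152.69.80.0/26, 152.69.80.64/26, 152.69.80.128/26, 152.69.80.192/26, 152.69.81.0/26, 152.69.81.64/26, 152.69.81.128/26, 152.69.81.192/26


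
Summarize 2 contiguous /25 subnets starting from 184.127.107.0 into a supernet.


Original prefix: /25
Number of subnets: 2 = 2^1
New prefix = 25 - 1 = 24
Supernet: 184.127.107.0/24


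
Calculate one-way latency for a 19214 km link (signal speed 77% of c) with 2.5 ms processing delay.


Speed = 0.77 * 3e5 km/s = 231000 km/s
Propagation delay = 19214 / 231000 = 0.0832 s = 83.1775 ms
Processing delay = 2.5 ms
Total one-way latency = 85.6775 ms


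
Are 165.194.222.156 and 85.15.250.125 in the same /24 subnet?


Mask: 255.255.255.0
165.194.222.156 AND mask = 165.194.222.0
85.15.250.125 AND mask = 85.15.250.0
No, different subnets (165.194.222.0 vs 85.15.250.0)


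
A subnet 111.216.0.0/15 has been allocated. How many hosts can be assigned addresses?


Host bits = 32 - 15 = 17
Total addresses = 2^17 = 131072
Usable = total - 2 (network and broadcast)
Usable hosts: 131070


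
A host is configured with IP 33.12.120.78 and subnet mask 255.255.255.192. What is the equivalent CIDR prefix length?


Binary: 11111111.11111111.11111111.11000000
Count leading 1s
Prefix: /26


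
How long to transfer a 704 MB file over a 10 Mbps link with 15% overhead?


Effective throughput = 10 * (1 - 15/100) = 8.5 Mbps
File size in Mb = 704 * 8 = 5632 Mb
Time = 5632 / 8.5
Time = 662.5882 seconds


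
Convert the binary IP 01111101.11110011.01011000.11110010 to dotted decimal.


01111101 = 125
11110011 = 243
01011000 = 88
11110010 = 242
IP: 125.243.88.242


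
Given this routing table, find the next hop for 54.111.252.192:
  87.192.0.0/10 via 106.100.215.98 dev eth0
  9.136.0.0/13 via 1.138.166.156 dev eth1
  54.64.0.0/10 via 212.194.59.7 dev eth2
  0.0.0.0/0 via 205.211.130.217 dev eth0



Longest prefix match for 54.111.252.192:
  /10 87.192.0.0: no
  /13 9.136.0.0: no
  /10 54.64.0.0: MATCH
  /0 0.0.0.0: MATCH
Selected: next-hop 212.194.59.7 via eth2 (matched /10)


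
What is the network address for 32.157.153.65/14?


IP:   00100000.10011101.10011001.01000001
Mask: 11111111.11111100.00000000.00000000
AND operation:
Net:  00100000.10011100.00000000.00000000
Network: 32.156.0.0/14


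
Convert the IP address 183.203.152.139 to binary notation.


183 = 10110111
203 = 11001011
152 = 10011000
139 = 10001011
Binary: 10110111.11001011.10011000.10001011


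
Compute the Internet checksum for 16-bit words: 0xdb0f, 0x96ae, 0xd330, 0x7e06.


Sum all words (with carry folding):
+ 0xdb0f = 0xdb0f
+ 0x96ae = 0x71be
+ 0xd330 = 0x44ef
+ 0x7e06 = 0xc2f5
One's complement: ~0xc2f5
Checksum = 0x3d0a


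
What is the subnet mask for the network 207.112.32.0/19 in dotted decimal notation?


/19 means 19 network bits, 13 host bits
Binary: 11111111111111111110000000000000
Mask: 255.255.224.0


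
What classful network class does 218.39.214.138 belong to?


First octet: 218
Binary: 11011010
110xxxxx -> Class C (192-223)
Class C, default mask 255.255.255.0 (/24)


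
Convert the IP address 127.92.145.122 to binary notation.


127 = 01111111
92 = 01011100
145 = 10010001
122 = 01111010
Binary: 01111111.01011100.10010001.01111010


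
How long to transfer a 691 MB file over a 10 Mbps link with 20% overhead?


Effective throughput = 10 * (1 - 20/100) = 8 Mbps
File size in Mb = 691 * 8 = 5528 Mb
Time = 5528 / 8
Time = 691 seconds


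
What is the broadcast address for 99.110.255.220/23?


Network: 99.110.254.0/23
Host bits = 9
Set all host bits to 1:
Broadcast: 99.110.255.255


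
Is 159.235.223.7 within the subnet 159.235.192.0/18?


Subnet network: 159.235.192.0
Test IP AND mask: 159.235.192.0
Yes, 159.235.223.7 is in 159.235.192.0/18


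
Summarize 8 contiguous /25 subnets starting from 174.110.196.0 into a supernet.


Original prefix: /25
Number of subnets: 8 = 2^3
New prefix = 25 - 3 = 22
Supernet: 174.110.196.0/22


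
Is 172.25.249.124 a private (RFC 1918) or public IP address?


RFC 1918 private ranges:
  10.0.0.0/8 (10.0.0.0 - 10.255.255.255)
  172.16.0.0/12 (172.16.0.0 - 172.31.255.255)
  192.168.0.0/16 (192.168.0.0 - 192.168.255.255)
Private (in 172.16.0.0/12)


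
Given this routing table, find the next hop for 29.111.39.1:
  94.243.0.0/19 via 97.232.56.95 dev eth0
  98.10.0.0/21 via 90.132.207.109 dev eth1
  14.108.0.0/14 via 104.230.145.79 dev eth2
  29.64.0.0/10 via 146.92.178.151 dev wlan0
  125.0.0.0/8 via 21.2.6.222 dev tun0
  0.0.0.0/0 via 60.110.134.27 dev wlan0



Longest prefix match for 29.111.39.1:
  /19 94.243.0.0: no
  /21 98.10.0.0: no
  /14 14.108.0.0: no
  /10 29.64.0.0: MATCH
  /8 125.0.0.0: no
  /0 0.0.0.0: MATCH
Selected: next-hop 146.92.178.151 via wlan0 (matched /10)


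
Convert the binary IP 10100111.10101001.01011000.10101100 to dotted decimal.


10100111 = 167
10101001 = 169
01011000 = 88
10101100 = 172
IP: 167.169.88.172


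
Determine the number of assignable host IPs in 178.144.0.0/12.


Host bits = 32 - 12 = 20
Total addresses = 2^20 = 1048576
Usable = total - 2 (network and broadcast)
Usable hosts: 1048574


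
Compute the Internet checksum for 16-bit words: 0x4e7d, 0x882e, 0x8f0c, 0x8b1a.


Sum all words (with carry folding):
+ 0x4e7d = 0x4e7d
+ 0x882e = 0xd6ab
+ 0x8f0c = 0x65b8
+ 0x8b1a = 0xf0d2
One's complement: ~0xf0d2
Checksum = 0x0f2d


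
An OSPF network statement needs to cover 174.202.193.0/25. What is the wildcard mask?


Subnet mask: 255.255.255.128
Wildcard = 255.255.255.255 - subnet mask
255 - 255 = 0
255 - 255 = 0
255 - 255 = 0
255 - 128 = 127
Wildcard: 0.0.0.127


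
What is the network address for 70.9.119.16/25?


IP:   01000110.00001001.01110111.00010000
Mask: 11111111.11111111.11111111.10000000
AND operation:
Net:  01000110.00001001.01110111.00000000
Network: 70.9.119.0/25


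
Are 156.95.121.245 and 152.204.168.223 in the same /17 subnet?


Mask: 255.255.128.0
156.95.121.245 AND mask = 156.95.0.0
152.204.168.223 AND mask = 152.204.128.0
No, different subnets (156.95.0.0 vs 152.204.128.0)


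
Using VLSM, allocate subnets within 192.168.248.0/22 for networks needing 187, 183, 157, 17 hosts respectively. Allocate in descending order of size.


187 hosts -> /24 (254 usable): 192.168.248.0/24
183 hosts -> /24 (254 usable): 192.168.249.0/24
157 hosts -> /24 (254 usable): 192.168.250.0/24
17 hosts -> /27 (30 usable): 192.168.251.0/27
Allocation: 192.168.248.0/24 (187 hosts, 254 usable); 192.168.249.0/24 (183 hosts, 254 usable); 192.168.250.0/24 (157 hosts, 254 usable); 192.168.251.0/27 (17 hosts, 30 usable)


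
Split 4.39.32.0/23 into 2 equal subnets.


New prefix = 23 + 1 = 24
Each subnet has 256 addresses
  4.39.32.0/24
  4.39.33.0/24
Subnets: 4.39.32.0/24, 4.39.33.0/24


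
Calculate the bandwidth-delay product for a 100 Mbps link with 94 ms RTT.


BDP = bandwidth * RTT
= 100 Mbps * 94 ms
= 100 * 1e6 * 94 / 1000 bits
= 9400000 bits
= 1175000 bytes
= 1147.4609 KB
BDP = 9400000 bits (1175000 bytes)


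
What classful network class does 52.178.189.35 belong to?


First octet: 52
Binary: 00110100
0xxxxxxx -> Class A (1-126)
Class A, default mask 255.0.0.0 (/8)


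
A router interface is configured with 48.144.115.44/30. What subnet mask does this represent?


/30 means 30 network bits, 2 host bits
Binary: 11111111111111111111111111111100
Mask: 255.255.255.252


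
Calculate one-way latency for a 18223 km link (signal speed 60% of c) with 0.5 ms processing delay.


Speed = 0.6 * 3e5 km/s = 180000 km/s
Propagation delay = 18223 / 180000 = 0.1012 s = 101.2389 ms
Processing delay = 0.5 ms
Total one-way latency = 101.7389 ms


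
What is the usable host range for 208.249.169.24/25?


Network: 208.249.169.0
Broadcast: 208.249.169.127
First usable = network + 1
Last usable = broadcast - 1
Range: 208.249.169.1 to 208.249.169.126


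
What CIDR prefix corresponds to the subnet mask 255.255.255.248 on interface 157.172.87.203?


Binary: 11111111.11111111.11111111.11111000
Count leading 1s
Prefix: /29


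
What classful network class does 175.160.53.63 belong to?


First octet: 175
Binary: 10101111
10xxxxxx -> Class B (128-191)
Class B, default mask 255.255.0.0 (/16)


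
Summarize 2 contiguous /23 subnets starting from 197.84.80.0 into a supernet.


Original prefix: /23
Number of subnets: 2 = 2^1
New prefix = 23 - 1 = 22
Supernet: 197.84.80.0/22


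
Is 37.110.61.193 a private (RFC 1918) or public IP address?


RFC 1918 private ranges:
  10.0.0.0/8 (10.0.0.0 - 10.255.255.255)
  172.16.0.0/12 (172.16.0.0 - 172.31.255.255)
  192.168.0.0/16 (192.168.0.0 - 192.168.255.255)
Public (not in any RFC 1918 range)


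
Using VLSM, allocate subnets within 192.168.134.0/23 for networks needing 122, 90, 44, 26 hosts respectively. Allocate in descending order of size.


122 hosts -> /25 (126 usable): 192.168.134.0/25
90 hosts -> /25 (126 usable): 192.168.134.128/25
44 hosts -> /26 (62 usable): 192.168.135.0/26
26 hosts -> /27 (30 usable): 192.168.135.64/27
Allocation: 192.168.134.0/25 (122 hosts, 126 usable); 192.168.134.128/25 (90 hosts, 126 usable); 192.168.135.0/26 (44 hosts, 62 usable); 192.168.135.64/27 (26 hosts, 30 usable)


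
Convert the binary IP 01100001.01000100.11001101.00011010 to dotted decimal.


01100001 = 97
01000100 = 68
11001101 = 205
00011010 = 26
IP: 97.68.205.26


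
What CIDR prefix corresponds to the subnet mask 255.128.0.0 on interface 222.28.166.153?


Binary: 11111111.10000000.00000000.00000000
Count leading 1s
Prefix: /9


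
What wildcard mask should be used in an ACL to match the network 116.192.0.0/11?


Subnet mask: 255.224.0.0
Wildcard = 255.255.255.255 - subnet mask
255 - 255 = 0
255 - 224 = 31
255 - 0 = 255
255 - 0 = 255
Wildcard: 0.31.255.255


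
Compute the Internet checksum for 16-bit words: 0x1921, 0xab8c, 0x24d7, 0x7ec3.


Sum all words (with carry folding):
+ 0x1921 = 0x1921
+ 0xab8c = 0xc4ad
+ 0x24d7 = 0xe984
+ 0x7ec3 = 0x6848
One's complement: ~0x6848
Checksum = 0x97b7


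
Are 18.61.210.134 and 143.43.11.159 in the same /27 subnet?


Mask: 255.255.255.224
18.61.210.134 AND mask = 18.61.210.128
143.43.11.159 AND mask = 143.43.11.128
No, different subnets (18.61.210.128 vs 143.43.11.128)


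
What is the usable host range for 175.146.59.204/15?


Network: 175.146.0.0
Broadcast: 175.147.255.255
First usable = network + 1
Last usable = broadcast - 1
Range: 175.146.0.1 to 175.147.255.254


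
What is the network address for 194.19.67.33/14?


IP:   11000010.00010011.01000011.00100001
Mask: 11111111.11111100.00000000.00000000
AND operation:
Net:  11000010.00010000.00000000.00000000
Network: 194.16.0.0/14


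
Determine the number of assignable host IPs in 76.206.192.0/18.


Host bits = 32 - 18 = 14
Total addresses = 2^14 = 16384
Usable = total - 2 (network and broadcast)
Usable hosts: 16382


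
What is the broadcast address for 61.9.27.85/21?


Network: 61.9.24.0/21
Host bits = 11
Set all host bits to 1:
Broadcast: 61.9.31.255


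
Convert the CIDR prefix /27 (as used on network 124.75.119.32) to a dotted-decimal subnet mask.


/27 means 27 network bits, 5 host bits
Binary: 11111111111111111111111111100000
Mask: 255.255.255.224


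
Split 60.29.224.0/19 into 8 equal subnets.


New prefix = 19 + 3 = 22
Each subnet has 1024 addresses
  60.29.224.0/22
  60.29.228.0/22
  60.29.232.0/22
  60.29.236.0/22
  60.29.240.0/22
  60.29.244.0/22
  60.29.248.0/22
  60.29.252.0/22
Subnets: 60.29.224.0/22, 60.29.228.0/22, 60.29.232.0/22, 60.29.236.0/22, 60.29.240.0/22, 60.29.244.0/22, 60.29.248.0/22, 60.29.252.0/22


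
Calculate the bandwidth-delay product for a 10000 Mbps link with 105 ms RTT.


BDP = bandwidth * RTT
= 10000 Mbps * 105 ms
= 10000 * 1e6 * 105 / 1000 bits
= 1050000000 bits
= 131250000 bytes
= 128173.8281 KB
BDP = 1050000000 bits (131250000 bytes)


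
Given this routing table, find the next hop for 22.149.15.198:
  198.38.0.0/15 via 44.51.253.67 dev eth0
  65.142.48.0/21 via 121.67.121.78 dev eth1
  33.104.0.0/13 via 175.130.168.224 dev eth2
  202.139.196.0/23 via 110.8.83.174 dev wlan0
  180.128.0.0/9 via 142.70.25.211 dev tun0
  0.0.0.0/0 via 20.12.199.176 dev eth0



Longest prefix match for 22.149.15.198:
  /15 198.38.0.0: no
  /21 65.142.48.0: no
  /13 33.104.0.0: no
  /23 202.139.196.0: no
  /9 180.128.0.0: no
  /0 0.0.0.0: MATCH
Selected: next-hop 20.12.199.176 via eth0 (matched /0)


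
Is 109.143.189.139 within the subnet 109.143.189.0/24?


Subnet network: 109.143.189.0
Test IP AND mask: 109.143.189.0
Yes, 109.143.189.139 is in 109.143.189.0/24


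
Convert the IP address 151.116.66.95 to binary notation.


151 = 10010111
116 = 01110100
66 = 01000010
95 = 01011111
Binary: 10010111.01110100.01000010.01011111


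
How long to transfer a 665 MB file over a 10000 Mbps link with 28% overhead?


Effective throughput = 10000 * (1 - 28/100) = 7200 Mbps
File size in Mb = 665 * 8 = 5320 Mb
Time = 5320 / 7200
Time = 0.7389 seconds


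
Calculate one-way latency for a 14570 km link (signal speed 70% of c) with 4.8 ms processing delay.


Speed = 0.7 * 3e5 km/s = 210000 km/s
Propagation delay = 14570 / 210000 = 0.0694 s = 69.381 ms
Processing delay = 4.8 ms
Total one-way latency = 74.181 ms


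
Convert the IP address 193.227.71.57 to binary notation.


193 = 11000001
227 = 11100011
71 = 01000111
57 = 00111001
Binary: 11000001.11100011.01000111.00111001


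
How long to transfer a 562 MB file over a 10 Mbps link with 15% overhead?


Effective throughput = 10 * (1 - 15/100) = 8.5 Mbps
File size in Mb = 562 * 8 = 4496 Mb
Time = 4496 / 8.5
Time = 528.9412 seconds


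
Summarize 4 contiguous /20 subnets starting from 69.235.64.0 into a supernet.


Original prefix: /20
Number of subnets: 4 = 2^2
New prefix = 20 - 2 = 18
Supernet: 69.235.64.0/18


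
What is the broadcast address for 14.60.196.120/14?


Network: 14.60.0.0/14
Host bits = 18
Set all host bits to 1:
Broadcast: 14.63.255.255


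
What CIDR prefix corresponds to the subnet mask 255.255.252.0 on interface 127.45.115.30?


Binary: 11111111.11111111.11111100.00000000
Count leading 1s
Prefix: /22


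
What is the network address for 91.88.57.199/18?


IP:   01011011.01011000.00111001.11000111
Mask: 11111111.11111111.11000000.00000000
AND operation:
Net:  01011011.01011000.00000000.00000000
Network: 91.88.0.0/18


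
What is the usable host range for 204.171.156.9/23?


Network: 204.171.156.0
Broadcast: 204.171.157.255
First usable = network + 1
Last usable = broadcast - 1
Range: 204.171.156.1 to 204.171.157.254


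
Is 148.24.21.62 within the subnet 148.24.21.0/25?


Subnet network: 148.24.21.0
Test IP AND mask: 148.24.21.0
Yes, 148.24.21.62 is in 148.24.21.0/25


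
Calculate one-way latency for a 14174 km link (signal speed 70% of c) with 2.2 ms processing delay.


Speed = 0.7 * 3e5 km/s = 210000 km/s
Propagation delay = 14174 / 210000 = 0.0675 s = 67.4952 ms
Processing delay = 2.2 ms
Total one-way latency = 69.6952 ms


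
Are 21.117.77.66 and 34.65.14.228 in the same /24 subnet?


Mask: 255.255.255.0
21.117.77.66 AND mask = 21.117.77.0
34.65.14.228 AND mask = 34.65.14.0
No, different subnets (21.117.77.0 vs 34.65.14.0)


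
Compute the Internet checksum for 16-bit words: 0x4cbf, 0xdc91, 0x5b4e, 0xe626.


Sum all words (with carry folding):
+ 0x4cbf = 0x4cbf
+ 0xdc91 = 0x2951
+ 0x5b4e = 0x849f
+ 0xe626 = 0x6ac6
One's complement: ~0x6ac6
Checksum = 0x9539


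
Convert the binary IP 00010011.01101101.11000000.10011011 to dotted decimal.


00010011 = 19
01101101 = 109
11000000 = 192
10011011 = 155
IP: 19.109.192.155


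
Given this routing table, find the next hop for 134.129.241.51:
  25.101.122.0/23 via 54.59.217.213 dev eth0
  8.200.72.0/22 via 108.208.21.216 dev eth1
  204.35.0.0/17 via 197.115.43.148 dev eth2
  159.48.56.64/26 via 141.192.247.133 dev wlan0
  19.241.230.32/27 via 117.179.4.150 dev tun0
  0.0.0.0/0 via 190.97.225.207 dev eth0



Longest prefix match for 134.129.241.51:
  /23 25.101.122.0: no
  /22 8.200.72.0: no
  /17 204.35.0.0: no
  /26 159.48.56.64: no
  /27 19.241.230.32: no
  /0 0.0.0.0: MATCH
Selected: next-hop 190.97.225.207 via eth0 (matched /0)


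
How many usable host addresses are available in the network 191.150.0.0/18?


Host bits = 32 - 18 = 14
Total addresses = 2^14 = 16384
Usable = total - 2 (network and broadcast)
Usable hosts: 16382


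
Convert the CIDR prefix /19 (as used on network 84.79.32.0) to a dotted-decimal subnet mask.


/19 means 19 network bits, 13 host bits
Binary: 11111111111111111110000000000000
Mask: 255.255.224.0


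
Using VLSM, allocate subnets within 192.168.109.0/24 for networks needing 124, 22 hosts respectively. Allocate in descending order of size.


124 hosts -> /25 (126 usable): 192.168.109.0/25
22 hosts -> /27 (30 usable): 192.168.109.128/27
Allocation: 192.168.109.0/25 (124 hosts, 126 usable); 192.168.109.128/27 (22 hosts, 30 usable)


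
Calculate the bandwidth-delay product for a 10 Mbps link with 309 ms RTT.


BDP = bandwidth * RTT
= 10 Mbps * 309 ms
= 10 * 1e6 * 309 / 1000 bits
= 3090000 bits
= 386250 bytes
= 377.1973 KB
BDP = 3090000 bits (386250 bytes)


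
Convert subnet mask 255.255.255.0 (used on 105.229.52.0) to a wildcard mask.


Subnet mask: 255.255.255.0
Wildcard = 255.255.255.255 - subnet mask
255 - 255 = 0
255 - 255 = 0
255 - 255 = 0
255 - 0 = 255
Wildcard: 0.0.0.255


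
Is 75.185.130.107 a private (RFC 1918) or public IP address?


RFC 1918 private ranges:
  10.0.0.0/8 (10.0.0.0 - 10.255.255.255)
  172.16.0.0/12 (172.16.0.0 - 172.31.255.255)
  192.168.0.0/16 (192.168.0.0 - 192.168.255.255)
Public (not in any RFC 1918 range)


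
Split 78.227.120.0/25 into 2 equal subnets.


New prefix = 25 + 1 = 26
Each subnet has 64 addresses
  78.227.120.0/26
  78.227.120.64/26
Subnets: 78.227.120.0/26, 78.227.120.64/26


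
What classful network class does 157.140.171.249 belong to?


First octet: 157
Binary: 10011101
10xxxxxx -> Class B (128-191)
Class B, default mask 255.255.0.0 (/16)


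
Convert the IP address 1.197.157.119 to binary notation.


1 = 00000001
197 = 11000101
157 = 10011101
119 = 01110111
Binary: 00000001.11000101.10011101.01110111


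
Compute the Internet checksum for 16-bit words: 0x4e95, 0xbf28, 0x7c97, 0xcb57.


Sum all words (with carry folding):
+ 0x4e95 = 0x4e95
+ 0xbf28 = 0x0dbe
+ 0x7c97 = 0x8a55
+ 0xcb57 = 0x55ad
One's complement: ~0x55ad
Checksum = 0xaa52


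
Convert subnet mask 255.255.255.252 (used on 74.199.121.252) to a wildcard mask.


Subnet mask: 255.255.255.252
Wildcard = 255.255.255.255 - subnet mask
255 - 255 = 0
255 - 255 = 0
255 - 255 = 0
255 - 252 = 3
Wildcard: 0.0.0.3


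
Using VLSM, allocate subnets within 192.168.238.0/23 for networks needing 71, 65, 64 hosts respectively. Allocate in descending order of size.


71 hosts -> /25 (126 usable): 192.168.238.0/25
65 hosts -> /25 (126 usable): 192.168.238.128/25
64 hosts -> /25 (126 usable): 192.168.239.0/25
Allocation: 192.168.238.0/25 (71 hosts, 126 usable); 192.168.238.128/25 (65 hosts, 126 usable); 192.168.239.0/25 (64 hosts, 126 usable)


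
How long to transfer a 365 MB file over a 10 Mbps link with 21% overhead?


Effective throughput = 10 * (1 - 21/100) = 7.9 Mbps
File size in Mb = 365 * 8 = 2920 Mb
Time = 2920 / 7.9
Time = 369.6203 seconds


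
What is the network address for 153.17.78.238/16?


IP:   10011001.00010001.01001110.11101110
Mask: 11111111.11111111.00000000.00000000
AND operation:
Net:  10011001.00010001.00000000.00000000
Network: 153.17.0.0/16


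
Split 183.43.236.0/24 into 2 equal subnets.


New prefix = 24 + 1 = 25
Each subnet has 128 addresses
  183.43.236.0/25
  183.43.236.128/25
Subnets: 183.43.236.0/25, 183.43.236.128/25


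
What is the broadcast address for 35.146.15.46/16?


Network: 35.146.0.0/16
Host bits = 16
Set all host bits to 1:
Broadcast: 35.146.255.255


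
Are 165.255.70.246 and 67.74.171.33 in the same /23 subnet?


Mask: 255.255.254.0
165.255.70.246 AND mask = 165.255.70.0
67.74.171.33 AND mask = 67.74.170.0
No, different subnets (165.255.70.0 vs 67.74.170.0)


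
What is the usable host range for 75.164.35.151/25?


Network: 75.164.35.128
Broadcast: 75.164.35.255
First usable = network + 1
Last usable = broadcast - 1
Range: 75.164.35.129 to 75.164.35.254


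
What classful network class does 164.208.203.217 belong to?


First octet: 164
Binary: 10100100
10xxxxxx -> Class B (128-191)
Class B, default mask 255.255.0.0 (/16)


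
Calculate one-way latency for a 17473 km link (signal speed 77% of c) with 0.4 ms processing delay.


Speed = 0.77 * 3e5 km/s = 231000 km/s
Propagation delay = 17473 / 231000 = 0.0756 s = 75.6407 ms
Processing delay = 0.4 ms
Total one-way latency = 76.0407 ms


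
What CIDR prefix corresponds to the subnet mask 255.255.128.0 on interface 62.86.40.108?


Binary: 11111111.11111111.10000000.00000000
Count leading 1s
Prefix: /17


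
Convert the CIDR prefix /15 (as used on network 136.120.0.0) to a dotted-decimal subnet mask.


/15 means 15 network bits, 17 host bits
Binary: 11111111111111100000000000000000
Mask: 255.254.0.0


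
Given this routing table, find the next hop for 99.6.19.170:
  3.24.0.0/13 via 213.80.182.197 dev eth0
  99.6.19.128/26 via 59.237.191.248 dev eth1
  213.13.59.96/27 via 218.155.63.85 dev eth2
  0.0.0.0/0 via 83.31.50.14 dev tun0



Longest prefix match for 99.6.19.170:
  /13 3.24.0.0: no
  /26 99.6.19.128: MATCH
  /27 213.13.59.96: no
  /0 0.0.0.0: MATCH
Selected: next-hop 59.237.191.248 via eth1 (matched /26)


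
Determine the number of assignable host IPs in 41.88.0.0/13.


Host bits = 32 - 13 = 19
Total addresses = 2^19 = 524288
Usable = total - 2 (network and broadcast)
Usable hosts: 524286


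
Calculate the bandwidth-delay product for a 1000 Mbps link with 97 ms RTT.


BDP = bandwidth * RTT
= 1000 Mbps * 97 ms
= 1000 * 1e6 * 97 / 1000 bits
= 97000000 bits
= 12125000 bytes
= 11840.8203 KB
BDP = 97000000 bits (12125000 bytes)


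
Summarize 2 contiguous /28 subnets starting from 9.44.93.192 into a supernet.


Original prefix: /28
Number of subnets: 2 = 2^1
New prefix = 28 - 1 = 27
Supernet: 9.44.93.192/27


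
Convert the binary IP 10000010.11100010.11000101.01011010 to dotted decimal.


10000010 = 130
11100010 = 226
11000101 = 197
01011010 = 90
IP: 130.226.197.90


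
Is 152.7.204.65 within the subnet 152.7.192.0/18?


Subnet network: 152.7.192.0
Test IP AND mask: 152.7.192.0
Yes, 152.7.204.65 is in 152.7.192.0/18


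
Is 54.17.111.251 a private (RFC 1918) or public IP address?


RFC 1918 private ranges:
  10.0.0.0/8 (10.0.0.0 - 10.255.255.255)
  172.16.0.0/12 (172.16.0.0 - 172.31.255.255)
  192.168.0.0/16 (192.168.0.0 - 192.168.255.255)
Public (not in any RFC 1918 range)


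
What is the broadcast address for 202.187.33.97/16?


Network: 202.187.0.0/16
Host bits = 16
Set all host bits to 1:
Broadcast: 202.187.255.255


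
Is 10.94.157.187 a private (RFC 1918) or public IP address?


RFC 1918 private ranges:
  10.0.0.0/8 (10.0.0.0 - 10.255.255.255)
  172.16.0.0/12 (172.16.0.0 - 172.31.255.255)
  192.168.0.0/16 (192.168.0.0 - 192.168.255.255)
Private (in 10.0.0.0/8)


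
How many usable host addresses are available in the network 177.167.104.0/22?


Host bits = 32 - 22 = 10
Total addresses = 2^10 = 1024
Usable = total - 2 (network and broadcast)
Usable hosts: 1022


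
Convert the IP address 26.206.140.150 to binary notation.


26 = 00011010
206 = 11001110
140 = 10001100
150 = 10010110
Binary: 00011010.11001110.10001100.10010110


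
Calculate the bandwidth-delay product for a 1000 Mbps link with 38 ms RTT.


BDP = bandwidth * RTT
= 1000 Mbps * 38 ms
= 1000 * 1e6 * 38 / 1000 bits
= 38000000 bits
= 4750000 bytes
= 4638.6719 KB
BDP = 38000000 bits (4750000 bytes)


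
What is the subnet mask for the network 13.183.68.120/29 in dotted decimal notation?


/29 means 29 network bits, 3 host bits
Binary: 11111111111111111111111111111000
Mask: 255.255.255.248


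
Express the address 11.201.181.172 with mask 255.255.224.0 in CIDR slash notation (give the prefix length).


Binary: 11111111.11111111.11100000.00000000
Count leading 1s
Prefix: /19


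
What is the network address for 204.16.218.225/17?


IP:   11001100.00010000.11011010.11100001
Mask: 11111111.11111111.10000000.00000000
AND operation:
Net:  11001100.00010000.10000000.00000000
Network: 204.16.128.0/17


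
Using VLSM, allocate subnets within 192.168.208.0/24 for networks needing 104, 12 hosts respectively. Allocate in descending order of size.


104 hosts -> /25 (126 usable): 192.168.208.0/25
12 hosts -> /28 (14 usable): 192.168.208.128/28
Allocation: 192.168.208.0/25 (104 hosts, 126 usable); 192.168.208.128/28 (12 hosts, 14 usable)


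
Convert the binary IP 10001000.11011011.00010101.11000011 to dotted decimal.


10001000 = 136
11011011 = 219
00010101 = 21
11000011 = 195
IP: 136.219.21.195


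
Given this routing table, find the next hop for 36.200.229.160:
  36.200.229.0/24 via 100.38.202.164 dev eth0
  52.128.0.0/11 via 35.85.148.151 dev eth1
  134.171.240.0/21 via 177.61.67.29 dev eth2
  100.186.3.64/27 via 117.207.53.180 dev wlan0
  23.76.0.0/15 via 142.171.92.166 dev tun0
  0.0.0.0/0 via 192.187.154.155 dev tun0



Longest prefix match for 36.200.229.160:
  /24 36.200.229.0: MATCH
  /11 52.128.0.0: no
  /21 134.171.240.0: no
  /27 100.186.3.64: no
  /15 23.76.0.0: no
  /0 0.0.0.0: MATCH
Selected: next-hop 100.38.202.164 via eth0 (matched /24)


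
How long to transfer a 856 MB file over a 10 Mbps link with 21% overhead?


Effective throughput = 10 * (1 - 21/100) = 7.9 Mbps
File size in Mb = 856 * 8 = 6848 Mb
Time = 6848 / 7.9
Time = 866.8354 seconds


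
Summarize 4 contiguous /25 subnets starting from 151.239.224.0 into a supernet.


Original prefix: /25
Number of subnets: 4 = 2^2
New prefix = 25 - 2 = 23
Supernet: 151.239.224.0/23


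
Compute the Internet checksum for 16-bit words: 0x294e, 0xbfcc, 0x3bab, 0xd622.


Sum all words (with carry folding):
+ 0x294e = 0x294e
+ 0xbfcc = 0xe91a
+ 0x3bab = 0x24c6
+ 0xd622 = 0xfae8
One's complement: ~0xfae8
Checksum = 0x0517


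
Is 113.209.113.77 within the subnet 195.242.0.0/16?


Subnet network: 195.242.0.0
Test IP AND mask: 113.209.0.0
No, 113.209.113.77 is not in 195.242.0.0/16


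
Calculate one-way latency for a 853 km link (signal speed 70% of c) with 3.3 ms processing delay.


Speed = 0.7 * 3e5 km/s = 210000 km/s
Propagation delay = 853 / 210000 = 0.0041 s = 4.0619 ms
Processing delay = 3.3 ms
Total one-way latency = 7.3619 ms


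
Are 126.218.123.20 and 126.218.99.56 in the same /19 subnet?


Mask: 255.255.224.0
126.218.123.20 AND mask = 126.218.96.0
126.218.99.56 AND mask = 126.218.96.0
Yes, same subnet (126.218.96.0)


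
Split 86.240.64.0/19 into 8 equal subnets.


New prefix = 19 + 3 = 22
Each subnet has 1024 addresses
  86.240.64.0/22
  86.240.68.0/22
  86.240.72.0/22
  86.240.76.0/22
  86.240.80.0/22
  86.240.84.0/22
  86.240.88.0/22
  86.240.92.0/22
Subnets: 86.240.64.0/22, 86.240.68.0/22, 86.240.72.0/22, 86.240.76.0/22, 86.240.80.0/22, 86.240.84.0/22, 86.240.88.0/22, 86.240.92.0/22


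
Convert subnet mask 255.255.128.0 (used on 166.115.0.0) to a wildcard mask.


Subnet mask: 255.255.128.0
Wildcard = 255.255.255.255 - subnet mask
255 - 255 = 0
255 - 255 = 0
255 - 128 = 127
255 - 0 = 255
Wildcard: 0.0.127.255


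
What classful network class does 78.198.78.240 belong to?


First octet: 78
Binary: 01001110
0xxxxxxx -> Class A (1-126)
Class A, default mask 255.0.0.0 (/8)


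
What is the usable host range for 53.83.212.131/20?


Network: 53.83.208.0
Broadcast: 53.83.223.255
First usable = network + 1
Last usable = broadcast - 1
Range: 53.83.208.1 to 53.83.223.254


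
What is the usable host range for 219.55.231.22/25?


Network: 219.55.231.0
Broadcast: 219.55.231.127
First usable = network + 1
Last usable = broadcast - 1
Range: 219.55.231.1 to 219.55.231.126


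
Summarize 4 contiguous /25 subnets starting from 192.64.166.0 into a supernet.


Original prefix: /25
Number of subnets: 4 = 2^2
New prefix = 25 - 2 = 23
Supernet: 192.64.166.0/23


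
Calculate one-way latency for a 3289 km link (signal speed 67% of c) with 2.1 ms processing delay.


Speed = 0.67 * 3e5 km/s = 201000 km/s
Propagation delay = 3289 / 201000 = 0.0164 s = 16.3632 ms
Processing delay = 2.1 ms
Total one-way latency = 18.4632 ms


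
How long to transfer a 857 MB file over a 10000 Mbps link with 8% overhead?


Effective throughput = 10000 * (1 - 8/100) = 9200 Mbps
File size in Mb = 857 * 8 = 6856 Mb
Time = 6856 / 9200
Time = 0.7452 seconds


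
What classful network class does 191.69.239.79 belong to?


First octet: 191
Binary: 10111111
10xxxxxx -> Class B (128-191)
Class B, default mask 255.255.0.0 (/16)


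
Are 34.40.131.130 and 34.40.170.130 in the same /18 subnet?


Mask: 255.255.192.0
34.40.131.130 AND mask = 34.40.128.0
34.40.170.130 AND mask = 34.40.128.0
Yes, same subnet (34.40.128.0)


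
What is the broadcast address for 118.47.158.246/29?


Network: 118.47.158.240/29
Host bits = 3
Set all host bits to 1:
Broadcast: 118.47.158.247


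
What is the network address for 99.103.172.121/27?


IP:   01100011.01100111.10101100.01111001
Mask: 11111111.11111111.11111111.11100000
AND operation:
Net:  01100011.01100111.10101100.01100000
Network: 99.103.172.96/27


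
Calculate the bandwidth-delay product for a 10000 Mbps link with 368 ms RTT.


BDP = bandwidth * RTT
= 10000 Mbps * 368 ms
= 10000 * 1e6 * 368 / 1000 bits
= 3680000000 bits
= 460000000 bytes
= 449218.75 KB
BDP = 3680000000 bits (460000000 bytes)


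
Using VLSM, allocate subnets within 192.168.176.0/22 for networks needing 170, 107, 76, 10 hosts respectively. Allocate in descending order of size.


170 hosts -> /24 (254 usable): 192.168.176.0/24
107 hosts -> /25 (126 usable): 192.168.177.0/25
76 hosts -> /25 (126 usable): 192.168.177.128/25
10 hosts -> /28 (14 usable): 192.168.178.0/28
Allocation: 192.168.176.0/24 (170 hosts, 254 usable); 192.168.177.0/25 (107 hosts, 126 usable); 192.168.177.128/25 (76 hosts, 126 usable); 192.168.178.0/28 (10 hosts, 14 usable)


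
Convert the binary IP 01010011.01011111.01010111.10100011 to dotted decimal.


01010011 = 83
01011111 = 95
01010111 = 87
10100011 = 163
IP: 83.95.87.163


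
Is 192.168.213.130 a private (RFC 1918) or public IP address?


RFC 1918 private ranges:
  10.0.0.0/8 (10.0.0.0 - 10.255.255.255)
  172.16.0.0/12 (172.16.0.0 - 172.31.255.255)
  192.168.0.0/16 (192.168.0.0 - 192.168.255.255)
Private (in 192.168.0.0/16)


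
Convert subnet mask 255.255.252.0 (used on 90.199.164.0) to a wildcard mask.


Subnet mask: 255.255.252.0
Wildcard = 255.255.255.255 - subnet mask
255 - 255 = 0
255 - 255 = 0
255 - 252 = 3
255 - 0 = 255
Wildcard: 0.0.3.255


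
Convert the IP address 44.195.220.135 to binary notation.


44 = 00101100
195 = 11000011
220 = 11011100
135 = 10000111
Binary: 00101100.11000011.11011100.10000111


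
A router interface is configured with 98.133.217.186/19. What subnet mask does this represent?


/19 means 19 network bits, 13 host bits
Binary: 11111111111111111110000000000000
Mask: 255.255.224.0


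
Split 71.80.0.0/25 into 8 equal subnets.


New prefix = 25 + 3 = 28
Each subnet has 16 addresses
  71.80.0.0/28
  71.80.0.16/28
  71.80.0.32/28
  71.80.0.48/28
  71.80.0.64/28
  71.80.0.80/28
  71.80.0.96/28
  71.80.0.112/28
Subnets: 71.80.0.0/28, 71.80.0.16/28, 71.80.0.32/28, 71.80.0.48/28, 71.80.0.64/28, 71.80.0.80/28, 71.80.0.96/28, 71.80.0.112/28


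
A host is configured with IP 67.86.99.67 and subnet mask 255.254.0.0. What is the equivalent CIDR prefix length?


Binary: 11111111.11111110.00000000.00000000
Count leading 1s
Prefix: /15


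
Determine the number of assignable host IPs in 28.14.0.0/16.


Host bits = 32 - 16 = 16
Total addresses = 2^16 = 65536
Usable = total - 2 (network and broadcast)
Usable hosts: 65534


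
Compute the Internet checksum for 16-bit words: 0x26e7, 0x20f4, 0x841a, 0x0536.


Sum all words (with carry folding):
+ 0x26e7 = 0x26e7
+ 0x20f4 = 0x47db
+ 0x841a = 0xcbf5
+ 0x0536 = 0xd12b
One's complement: ~0xd12b
Checksum = 0x2ed4


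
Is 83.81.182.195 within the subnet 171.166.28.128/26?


Subnet network: 171.166.28.128
Test IP AND mask: 83.81.182.192
No, 83.81.182.195 is not in 171.166.28.128/26


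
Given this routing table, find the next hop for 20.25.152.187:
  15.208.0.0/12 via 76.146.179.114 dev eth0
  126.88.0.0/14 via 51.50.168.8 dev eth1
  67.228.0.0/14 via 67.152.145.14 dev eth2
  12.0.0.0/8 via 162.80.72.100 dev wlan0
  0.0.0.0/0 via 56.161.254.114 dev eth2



Longest prefix match for 20.25.152.187:
  /12 15.208.0.0: no
  /14 126.88.0.0: no
  /14 67.228.0.0: no
  /8 12.0.0.0: no
  /0 0.0.0.0: MATCH
Selected: next-hop 56.161.254.114 via eth2 (matched /0)


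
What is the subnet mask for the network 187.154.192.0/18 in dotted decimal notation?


/18 means 18 network bits, 14 host bits
Binary: 11111111111111111100000000000000
Mask: 255.255.192.0


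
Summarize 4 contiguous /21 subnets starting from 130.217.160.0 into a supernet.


Original prefix: /21
Number of subnets: 4 = 2^2
New prefix = 21 - 2 = 19
Supernet: 130.217.160.0/19


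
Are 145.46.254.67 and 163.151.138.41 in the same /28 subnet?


Mask: 255.255.255.240
145.46.254.67 AND mask = 145.46.254.64
163.151.138.41 AND mask = 163.151.138.32
No, different subnets (145.46.254.64 vs 163.151.138.32)


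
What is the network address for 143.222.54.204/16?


IP:   10001111.11011110.00110110.11001100
Mask: 11111111.11111111.00000000.00000000
AND operation:
Net:  10001111.11011110.00000000.00000000
Network: 143.222.0.0/16


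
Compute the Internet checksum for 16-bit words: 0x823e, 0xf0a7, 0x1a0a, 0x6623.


Sum all words (with carry folding):
+ 0x823e = 0x823e
+ 0xf0a7 = 0x72e6
+ 0x1a0a = 0x8cf0
+ 0x6623 = 0xf313
One's complement: ~0xf313
Checksum = 0x0cec


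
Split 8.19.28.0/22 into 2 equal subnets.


New prefix = 22 + 1 = 23
Each subnet has 512 addresses
  8.19.28.0/23
  8.19.30.0/23
Subnets: 8.19.28.0/23, 8.19.30.0/23


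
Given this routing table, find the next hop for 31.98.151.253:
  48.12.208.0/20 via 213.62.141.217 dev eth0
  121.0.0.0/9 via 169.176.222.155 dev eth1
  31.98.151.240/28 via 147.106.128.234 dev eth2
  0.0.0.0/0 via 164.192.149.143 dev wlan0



Longest prefix match for 31.98.151.253:
  /20 48.12.208.0: no
  /9 121.0.0.0: no
  /28 31.98.151.240: MATCH
  /0 0.0.0.0: MATCH
Selected: next-hop 147.106.128.234 via eth2 (matched /28)


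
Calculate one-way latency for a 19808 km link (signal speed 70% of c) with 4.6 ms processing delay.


Speed = 0.7 * 3e5 km/s = 210000 km/s
Propagation delay = 19808 / 210000 = 0.0943 s = 94.3238 ms
Processing delay = 4.6 ms
Total one-way latency = 98.9238 ms


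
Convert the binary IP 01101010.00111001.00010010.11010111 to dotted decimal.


01101010 = 106
00111001 = 57
00010010 = 18
11010111 = 215
IP: 106.57.18.215


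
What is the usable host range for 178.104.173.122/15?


Network: 178.104.0.0
Broadcast: 178.105.255.255
First usable = network + 1
Last usable = broadcast - 1
Range: 178.104.0.1 to 178.105.255.254


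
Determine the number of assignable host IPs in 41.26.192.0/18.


Host bits = 32 - 18 = 14
Total addresses = 2^14 = 16384
Usable = total - 2 (network and broadcast)
Usable hosts: 16382


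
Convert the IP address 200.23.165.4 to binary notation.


200 = 11001000
23 = 00010111
165 = 10100101
4 = 00000100
Binary: 11001000.00010111.10100101.00000100


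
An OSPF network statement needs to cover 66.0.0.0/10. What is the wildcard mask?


Subnet mask: 255.192.0.0
Wildcard = 255.255.255.255 - subnet mask
255 - 255 = 0
255 - 192 = 63
255 - 0 = 255
255 - 0 = 255
Wildcard: 0.63.255.255


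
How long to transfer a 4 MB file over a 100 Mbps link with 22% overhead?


Effective throughput = 100 * (1 - 22/100) = 78 Mbps
File size in Mb = 4 * 8 = 32 Mb
Time = 32 / 78
Time = 0.4103 seconds


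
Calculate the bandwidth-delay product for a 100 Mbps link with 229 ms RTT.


BDP = bandwidth * RTT
= 100 Mbps * 229 ms
= 100 * 1e6 * 229 / 1000 bits
= 22900000 bits
= 2862500 bytes
= 2795.4102 KB
BDP = 22900000 bits (2862500 bytes)


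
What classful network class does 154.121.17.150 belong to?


First octet: 154
Binary: 10011010
10xxxxxx -> Class B (128-191)
Class B, default mask 255.255.0.0 (/16)


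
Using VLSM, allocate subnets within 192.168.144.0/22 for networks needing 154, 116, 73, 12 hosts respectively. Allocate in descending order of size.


154 hosts -> /24 (254 usable): 192.168.144.0/24
116 hosts -> /25 (126 usable): 192.168.145.0/25
73 hosts -> /25 (126 usable): 192.168.145.128/25
12 hosts -> /28 (14 usable): 192.168.146.0/28
Allocation: 192.168.144.0/24 (154 hosts, 254 usable); 192.168.145.0/25 (116 hosts, 126 usable); 192.168.145.128/25 (73 hosts, 126 usable); 192.168.146.0/28 (12 hosts, 14 usable)


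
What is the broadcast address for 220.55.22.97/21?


Network: 220.55.16.0/21
Host bits = 11
Set all host bits to 1:
Broadcast: 220.55.23.255


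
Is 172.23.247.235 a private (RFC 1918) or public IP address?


RFC 1918 private ranges:
  10.0.0.0/8 (10.0.0.0 - 10.255.255.255)
  172.16.0.0/12 (172.16.0.0 - 172.31.255.255)
  192.168.0.0/16 (192.168.0.0 - 192.168.255.255)
Private (in 172.16.0.0/12)


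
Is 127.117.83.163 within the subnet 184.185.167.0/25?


Subnet network: 184.185.167.0
Test IP AND mask: 127.117.83.128
No, 127.117.83.163 is not in 184.185.167.0/25


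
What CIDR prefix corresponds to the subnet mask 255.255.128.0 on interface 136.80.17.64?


Binary: 11111111.11111111.10000000.00000000
Count leading 1s
Prefix: /17


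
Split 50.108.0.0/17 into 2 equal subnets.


New prefix = 17 + 1 = 18
Each subnet has 16384 addresses
  50.108.0.0/18
  50.108.64.0/18
Subnets: 50.108.0.0/18, 50.108.64.0/18


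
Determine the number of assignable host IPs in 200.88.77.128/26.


Host bits = 32 - 26 = 6
Total addresses = 2^6 = 64
Usable = total - 2 (network and broadcast)
Usable hosts: 62


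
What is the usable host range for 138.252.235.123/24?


Network: 138.252.235.0
Broadcast: 138.252.235.255
First usable = network + 1
Last usable = broadcast - 1
Range: 138.252.235.1 to 138.252.235.254


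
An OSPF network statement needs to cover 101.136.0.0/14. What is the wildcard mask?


Subnet mask: 255.252.0.0
Wildcard = 255.255.255.255 - subnet mask
255 - 255 = 0
255 - 252 = 3
255 - 0 = 255
255 - 0 = 255
Wildcard: 0.3.255.255


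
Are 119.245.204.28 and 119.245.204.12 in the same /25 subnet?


Mask: 255.255.255.128
119.245.204.28 AND mask = 119.245.204.0
119.245.204.12 AND mask = 119.245.204.0
Yes, same subnet (119.245.204.0)


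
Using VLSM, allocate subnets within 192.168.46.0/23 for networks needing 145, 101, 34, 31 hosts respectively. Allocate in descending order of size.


145 hosts -> /24 (254 usable): 192.168.46.0/24
101 hosts -> /25 (126 usable): 192.168.47.0/25
34 hosts -> /26 (62 usable): 192.168.47.128/26
31 hosts -> /26 (62 usable): 192.168.47.192/26
Allocation: 192.168.46.0/24 (145 hosts, 254 usable); 192.168.47.0/25 (101 hosts, 126 usable); 192.168.47.128/26 (34 hosts, 62 usable); 192.168.47.192/26 (31 hosts, 62 usable)
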